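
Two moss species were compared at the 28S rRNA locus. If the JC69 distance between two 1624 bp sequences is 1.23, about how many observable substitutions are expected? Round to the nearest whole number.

Invert JC69: p = (3/4)(1 − e^(−4d/3)) = 0.75 × (1 − e^(-1.64)) = 0.75 × (1 − 0.193980) = 0.604515.
Expected differing sites = pL ≈ 0.604515 × 1624 = 981.73236 ≈ 982.

982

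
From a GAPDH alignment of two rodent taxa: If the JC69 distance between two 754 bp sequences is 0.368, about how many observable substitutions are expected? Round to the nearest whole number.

219

Invert JC69: p = (3/4)(1 − e^(−4d/3)) = 0.75 × (1 − e^(-0.490667)) = 0.75 × (1 − 0.612218) = 0.290837.
Expected differing sites = pL ≈ 0.290837 × 754 = 219.291098 ≈ 219.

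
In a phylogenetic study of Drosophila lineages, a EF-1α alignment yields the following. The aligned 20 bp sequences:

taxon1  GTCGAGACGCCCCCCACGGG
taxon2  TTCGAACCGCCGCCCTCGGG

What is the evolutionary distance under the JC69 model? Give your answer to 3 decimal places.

The sequences differ at 5 of 20 sites (1, 6, 7, 12, 16), so p = 5/20 = 0.25.
d = −(3/4) ln(1 − 4p/3) = −0.75 ln(1 − 0.333333) = −0.75 ln(0.666667)
  = −0.75 × (-0.405465) = 0.304099 substitutions/site.

0.304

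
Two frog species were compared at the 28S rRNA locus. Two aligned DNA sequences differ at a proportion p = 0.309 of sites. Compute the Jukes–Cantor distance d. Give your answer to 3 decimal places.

d = −(3/4) ln(1 − 4p/3) = −0.75 ln(1 − 0.412) = −0.75 ln(0.588)
  = −0.75 × (-0.531028) = 0.398271 substitutions/site.

0.398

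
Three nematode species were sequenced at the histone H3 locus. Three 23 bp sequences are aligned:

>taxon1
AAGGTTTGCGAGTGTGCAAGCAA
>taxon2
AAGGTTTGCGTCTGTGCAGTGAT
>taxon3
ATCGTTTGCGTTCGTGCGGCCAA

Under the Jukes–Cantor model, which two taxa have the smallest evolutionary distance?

taxon1–taxon2: 6/23 differ, p = 0.261, d = 0.321.
taxon1–taxon3: 8/23 differ, p = 0.348, d = 0.467.
taxon2–taxon3: 8/23 differ, p = 0.348, d = 0.467.
The smallest distance is between taxon1 and taxon2.

taxon1 and taxon2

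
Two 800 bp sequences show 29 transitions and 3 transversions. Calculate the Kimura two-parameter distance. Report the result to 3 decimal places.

P = 29/800 = 0.03625 and Q = 3/800 = 0.00375.
Under the Kimura two-parameter model, d = −½ ln(1 − 2P − Q) − ¼ ln(1 − 2Q).
1 − 2P − Q = 0.92375, giving −½ ln(0.92375) = 0.039657.
1 − 2Q = 0.9925, giving −¼ ln(0.9925) = 0.001882.
d = 0.039657 + 0.001882 = 0.041539.

0.042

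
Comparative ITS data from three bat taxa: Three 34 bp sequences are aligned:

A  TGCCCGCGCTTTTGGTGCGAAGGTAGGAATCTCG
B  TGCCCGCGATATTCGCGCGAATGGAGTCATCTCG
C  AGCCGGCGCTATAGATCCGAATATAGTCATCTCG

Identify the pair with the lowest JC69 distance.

A and B

A–B: 8/34 differ, p = 0.235, d = 0.282.
A–C: 10/34 differ, p = 0.294, d = 0.373.
B–C: 10/34 differ, p = 0.294, d = 0.373.
The smallest distance is between A and B.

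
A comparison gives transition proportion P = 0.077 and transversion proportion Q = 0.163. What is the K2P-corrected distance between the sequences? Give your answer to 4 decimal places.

Under the Kimura two-parameter model, d = −½ ln(1 − 2P − Q) − ¼ ln(1 − 2Q).
1 − 2P − Q = 0.683, giving −½ ln(0.683) = 0.190630.
1 − 2Q = 0.674, giving −¼ ln(0.674) = 0.098631.
d = 0.190630 + 0.098631 = 0.289261.

0.2893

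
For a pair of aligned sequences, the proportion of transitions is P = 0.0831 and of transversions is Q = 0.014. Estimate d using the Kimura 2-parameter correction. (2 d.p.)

Under the Kimura two-parameter model, d = −½ ln(1 − 2P − Q) − ¼ ln(1 − 2Q).
1 − 2P − Q = 0.8198, giving −½ ln(0.8198) = 0.099347.
1 − 2Q = 0.972, giving −¼ ln(0.972) = 0.007100.
d = 0.099347 + 0.007100 = 0.106447.

0.11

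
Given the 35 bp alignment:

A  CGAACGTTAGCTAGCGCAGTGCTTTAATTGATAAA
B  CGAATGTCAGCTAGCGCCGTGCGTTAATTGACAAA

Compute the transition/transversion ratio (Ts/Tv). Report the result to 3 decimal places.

1.500

Transitions are A↔G and C↔T; transversions are all other mismatches.
Transitions: 3. Transversions: 2.
R = 3/2 = 1.500.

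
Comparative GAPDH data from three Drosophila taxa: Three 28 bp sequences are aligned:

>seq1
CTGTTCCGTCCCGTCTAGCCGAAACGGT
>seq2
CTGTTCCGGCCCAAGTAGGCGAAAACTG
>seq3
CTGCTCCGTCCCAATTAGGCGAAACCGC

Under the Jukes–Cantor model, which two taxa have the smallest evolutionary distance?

seq1–seq2: 9/28 differ, p = 0.321, d = 0.420.
seq1–seq3: 7/28 differ, p = 0.250, d = 0.304.
seq2–seq3: 6/28 differ, p = 0.214, d = 0.252.
The smallest distance is between seq2 and seq3.

seq2 and seq3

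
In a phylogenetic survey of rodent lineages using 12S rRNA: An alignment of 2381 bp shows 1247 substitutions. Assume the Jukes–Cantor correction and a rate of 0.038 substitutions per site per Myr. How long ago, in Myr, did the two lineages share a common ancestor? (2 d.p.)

p = 1247/2381 ≈ 0.52373.
d = −(3/4) ln(1 − 4p/3) = −0.75 ln(1 − 0.698307) = −0.75 ln(0.301693)
  = −0.75 × (-1.198345) = 0.898759 substitutions/site.
Under a molecular clock d = 2μt, so t = d/(2μ) = 0.898759 / (2 × 0.038) = 11.83 Myr.

11.83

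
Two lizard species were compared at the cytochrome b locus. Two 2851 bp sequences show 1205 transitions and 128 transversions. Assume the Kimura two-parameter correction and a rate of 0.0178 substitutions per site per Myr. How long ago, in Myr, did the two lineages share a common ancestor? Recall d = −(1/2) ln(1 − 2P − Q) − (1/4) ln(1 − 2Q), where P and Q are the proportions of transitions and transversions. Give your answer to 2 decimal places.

P = 1205/2851 ≈ 0.422659 and Q = 128/2851 ≈ 0.044897.
Under the Kimura two-parameter model, d = −½ ln(1 − 2P − Q) − ¼ ln(1 − 2Q).
1 − 2P − Q = 0.109785, giving −½ ln(0.109785) = 1.104616.
1 − 2Q = 0.910206, giving −¼ ln(0.910206) = 0.023521.
d = 1.104616 + 0.023521 = 1.128137.
Under a molecular clock d = 2μt, so t = d/(2μ) = 1.128137 / (2 × 0.0178) = 31.69 Myr.

31.69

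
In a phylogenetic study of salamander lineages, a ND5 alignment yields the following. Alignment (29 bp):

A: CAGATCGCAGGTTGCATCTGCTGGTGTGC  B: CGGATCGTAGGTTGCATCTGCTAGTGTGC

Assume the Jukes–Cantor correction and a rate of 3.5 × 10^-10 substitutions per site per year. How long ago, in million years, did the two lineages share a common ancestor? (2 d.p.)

The sequences differ at 3 of 29 sites (2, 8, 23), so p = 3/29 ≈ 0.103448.
d = −(3/4) ln(1 − 4p/3) = −0.75 ln(1 − 0.137931) = −0.75 ln(0.862069)
  = −0.75 × (-0.148420) = 0.111315 substitutions/site.
Under a molecular clock d = 2μt, so t = d/(2μ) = 0.111315 / (2 × 3.5 × 10^-10) = 159.02 million years.

159.02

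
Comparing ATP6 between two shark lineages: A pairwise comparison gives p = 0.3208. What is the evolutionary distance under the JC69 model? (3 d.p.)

d = −(3/4) ln(1 − 4p/3) = −0.75 ln(1 − 0.427733) = −0.75 ln(0.572267)
  = −0.75 × (-0.558150) = 0.418613 substitutions/site.

0.419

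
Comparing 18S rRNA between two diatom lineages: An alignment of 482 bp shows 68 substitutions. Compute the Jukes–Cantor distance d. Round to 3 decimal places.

0.156

p = 68/482 ≈ 0.141079.
d = −(3/4) ln(1 − 4p/3) = −0.75 ln(1 − 0.188105) = −0.75 ln(0.811895)
  = −0.75 × (-0.208384) = 0.156288 substitutions/site.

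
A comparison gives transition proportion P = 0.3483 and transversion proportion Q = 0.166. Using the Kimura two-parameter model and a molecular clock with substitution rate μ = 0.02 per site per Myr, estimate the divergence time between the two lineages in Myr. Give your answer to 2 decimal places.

27.33

Under the Kimura two-parameter model, d = −½ ln(1 − 2P − Q) − ¼ ln(1 − 2Q).
1 − 2P − Q = 0.1374, giving −½ ln(0.1374) = 0.992429.
1 − 2Q = 0.668, giving −¼ ln(0.668) = 0.100867.
d = 0.992429 + 0.100867 = 1.093296.
Under a molecular clock d = 2μt, so t = d/(2μ) = 1.093296 / (2 × 0.02) = 27.33 Myr.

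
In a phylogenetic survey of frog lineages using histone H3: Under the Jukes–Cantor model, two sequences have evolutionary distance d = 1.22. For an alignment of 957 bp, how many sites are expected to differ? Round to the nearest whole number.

Invert JC69: p = (3/4)(1 − e^(−4d/3)) = 0.75 × (1 − e^(-1.626667)) = 0.75 × (1 − 0.196584) = 0.602562.
Expected differing sites = pL ≈ 0.602562 × 957 = 576.651834 ≈ 577.

577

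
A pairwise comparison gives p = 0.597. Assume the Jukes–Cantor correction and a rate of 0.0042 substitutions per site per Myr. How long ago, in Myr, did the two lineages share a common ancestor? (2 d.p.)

d = −(3/4) ln(1 − 4p/3) = −0.75 ln(1 − 0.796) = −0.75 ln(0.204)
  = −0.75 × (-1.589635) = 1.192226 substitutions/site.
Under a molecular clock d = 2μt, so t = d/(2μ) = 1.192226 / (2 × 0.0042) = 141.93 Myr.

141.93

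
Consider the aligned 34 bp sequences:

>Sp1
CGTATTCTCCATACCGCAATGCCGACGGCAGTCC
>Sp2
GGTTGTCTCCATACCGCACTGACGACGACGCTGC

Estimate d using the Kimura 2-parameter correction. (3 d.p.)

Of 34 sites, 2 differences are transitions and 7 are transversions, so P = 2/34 ≈ 0.058824 and Q = 7/34 ≈ 0.205882.
Under the Kimura two-parameter model, d = −½ ln(1 − 2P − Q) − ¼ ln(1 − 2Q).
1 − 2P − Q = 0.67647, giving −½ ln(0.67647) = 0.195434.
1 − 2Q = 0.588236, giving −¼ ln(0.588236) = 0.132657.
d = 0.195434 + 0.132657 = 0.328091.

0.328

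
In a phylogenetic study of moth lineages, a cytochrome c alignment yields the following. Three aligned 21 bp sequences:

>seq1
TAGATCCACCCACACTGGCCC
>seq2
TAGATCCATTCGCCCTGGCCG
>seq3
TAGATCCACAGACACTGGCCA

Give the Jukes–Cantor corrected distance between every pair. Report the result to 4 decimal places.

d(seq1,seq2) = 0.2865, d(seq1,seq3) = 0.1585, d(seq2,seq3) = 0.3597

seq1–seq2: 5/21 sites differ → p ≈ 0.238095, d = −0.75 ln(1 − 0.31746) = 0.286451 ≈ 0.2865.
seq1–seq3: 3/21 sites differ → p ≈ 0.142857, d = −0.75 ln(1 − 0.190476) = 0.158482 ≈ 0.1585.
seq2–seq3: 6/21 sites differ → p ≈ 0.285714, d = −0.75 ln(1 − 0.380952) = 0.359679 ≈ 0.3597.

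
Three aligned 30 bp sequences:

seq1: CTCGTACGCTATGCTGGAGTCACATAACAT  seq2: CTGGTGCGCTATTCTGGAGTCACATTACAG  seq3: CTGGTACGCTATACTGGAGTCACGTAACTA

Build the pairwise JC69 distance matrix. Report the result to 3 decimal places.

d(seq1,seq2) = 0.188, d(seq1,seq3) = 0.188, d(seq2,seq3) = 0.233

seq1–seq2: 5/30 sites differ → p ≈ 0.166667, d = −0.75 ln(1 − 0.222223) = 0.188487 ≈ 0.188.
seq1–seq3: 5/30 sites differ → p ≈ 0.166667, d = −0.75 ln(1 − 0.222223) = 0.188487 ≈ 0.188.
seq2–seq3: 6/30 sites differ → p = 0.2, d = −0.75 ln(1 − 0.266667) = 0.232617 ≈ 0.233.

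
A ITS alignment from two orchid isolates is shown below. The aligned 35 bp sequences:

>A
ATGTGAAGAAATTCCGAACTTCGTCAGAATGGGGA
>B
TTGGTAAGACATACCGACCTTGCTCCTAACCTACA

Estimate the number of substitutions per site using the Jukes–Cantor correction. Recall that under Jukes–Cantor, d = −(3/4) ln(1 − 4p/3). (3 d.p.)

0.635

The sequences differ at 15 of 35 sites, so p = 15/35 ≈ 0.428571.
d = −(3/4) ln(1 − 4p/3) = −0.75 ln(1 − 0.571428) = −0.75 ln(0.428572)
  = −0.75 × (-0.847297) = 0.635473 substitutions/site.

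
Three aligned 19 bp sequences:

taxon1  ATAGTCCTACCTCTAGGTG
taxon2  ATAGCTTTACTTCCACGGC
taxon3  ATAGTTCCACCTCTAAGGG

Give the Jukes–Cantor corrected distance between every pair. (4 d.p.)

taxon1–taxon2: 8/19 sites differ → p ≈ 0.421053, d = −0.75 ln(1 − 0.561404) = 0.618132 ≈ 0.6181.
taxon1–taxon3: 4/19 sites differ → p ≈ 0.210526, d = −0.75 ln(1 − 0.280701) = 0.247109 ≈ 0.2471.
taxon2–taxon3: 7/19 sites differ → p ≈ 0.368421, d = −0.75 ln(1 − 0.491228) = 0.506816 ≈ 0.5068.

d(taxon1,taxon2) = 0.6181, d(taxon1,taxon3) = 0.2471, d(taxon2,taxon3) = 0.5068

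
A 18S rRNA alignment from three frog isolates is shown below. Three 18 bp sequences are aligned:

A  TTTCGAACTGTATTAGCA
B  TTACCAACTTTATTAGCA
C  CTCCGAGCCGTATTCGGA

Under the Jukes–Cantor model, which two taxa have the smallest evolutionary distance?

A and B

A–B: 3/18 differ, p = 0.167, d = 0.188.
A–C: 6/18 differ, p = 0.333, d = 0.441.
B–C: 8/18 differ, p = 0.444, d = 0.673.
The smallest distance is between A and B.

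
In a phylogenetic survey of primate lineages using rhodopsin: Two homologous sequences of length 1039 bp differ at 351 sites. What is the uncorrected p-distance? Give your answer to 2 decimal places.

0.34

p = 351/1039 = 0.337824… ≈ 0.34 (to 2 d.p.).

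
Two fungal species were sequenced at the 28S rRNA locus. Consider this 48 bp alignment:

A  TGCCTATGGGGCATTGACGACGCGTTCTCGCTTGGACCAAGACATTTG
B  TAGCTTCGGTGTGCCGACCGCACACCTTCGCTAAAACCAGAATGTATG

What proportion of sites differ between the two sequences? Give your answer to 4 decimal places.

0.5000

The sequences differ at 24 of 48 positions.
p = 24/48 = 0.5000.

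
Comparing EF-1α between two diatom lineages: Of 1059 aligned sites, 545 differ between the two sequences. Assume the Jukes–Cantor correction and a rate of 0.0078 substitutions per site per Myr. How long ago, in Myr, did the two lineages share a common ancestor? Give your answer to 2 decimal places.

55.72

p = 545/1059 ≈ 0.514636.
d = −(3/4) ln(1 − 4p/3) = −0.75 ln(1 − 0.686181) = −0.75 ln(0.313819)
  = −0.75 × (-1.158939) = 0.869204 substitutions/site.
Under a molecular clock d = 2μt, so t = d/(2μ) = 0.869204 / (2 × 0.0078) = 55.72 Myr.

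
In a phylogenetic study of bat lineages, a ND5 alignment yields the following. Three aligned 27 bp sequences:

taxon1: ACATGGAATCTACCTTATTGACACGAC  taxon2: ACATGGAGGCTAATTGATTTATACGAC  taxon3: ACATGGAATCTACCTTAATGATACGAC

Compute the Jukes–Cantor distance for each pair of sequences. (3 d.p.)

d(taxon1,taxon2) = 0.318, d(taxon1,taxon3) = 0.078, d(taxon2,taxon3) = 0.318

taxon1–taxon2: 7/27 sites differ → p ≈ 0.259259, d = −0.75 ln(1 − 0.345679) = 0.318118 ≈ 0.318.
taxon1–taxon3: 2/27 sites differ → p ≈ 0.074074, d = −0.75 ln(1 − 0.098765) = 0.077992 ≈ 0.078.
taxon2–taxon3: 7/27 sites differ → p ≈ 0.259259, d = −0.75 ln(1 − 0.345679) = 0.318118 ≈ 0.318.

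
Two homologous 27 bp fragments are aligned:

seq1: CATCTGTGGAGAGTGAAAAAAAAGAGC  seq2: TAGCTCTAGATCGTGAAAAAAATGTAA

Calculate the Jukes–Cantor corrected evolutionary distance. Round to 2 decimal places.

The sequences differ at 10 of 27 sites (1, 3, 6, 8, 11, 12, 23, 25, 26, 27), so p = 10/27 ≈ 0.37037.
d = −(3/4) ln(1 − 4p/3) = −0.75 ln(1 − 0.493827) = −0.75 ln(0.506173)
  = −0.75 × (-0.680877) = 0.510658 substitutions/site.

0.51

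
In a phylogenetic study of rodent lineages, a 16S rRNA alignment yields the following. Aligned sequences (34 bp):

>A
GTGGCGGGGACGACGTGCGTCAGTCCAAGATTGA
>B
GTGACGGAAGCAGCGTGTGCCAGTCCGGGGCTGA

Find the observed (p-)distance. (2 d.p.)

The sequences differ at 12 of 34 positions.
p = 12/34 = 0.352941… ≈ 0.35 (to 2 d.p.).

0.35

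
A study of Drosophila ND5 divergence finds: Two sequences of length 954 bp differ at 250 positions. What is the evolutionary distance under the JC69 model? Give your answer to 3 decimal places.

p = 250/954 ≈ 0.262055.
d = −(3/4) ln(1 − 4p/3) = −0.75 ln(1 − 0.349407) = −0.75 ln(0.650593)
  = −0.75 × (-0.429871) = 0.322403 substitutions/site.

0.322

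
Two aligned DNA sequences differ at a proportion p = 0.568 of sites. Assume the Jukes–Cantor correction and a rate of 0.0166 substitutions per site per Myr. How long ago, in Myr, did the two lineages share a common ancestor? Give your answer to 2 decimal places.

d = −(3/4) ln(1 − 4p/3) = −0.75 ln(1 − 0.757333) = −0.75 ln(0.242667)
  = −0.75 × (-1.416065) = 1.062049 substitutions/site.
Under a molecular clock d = 2μt, so t = d/(2μ) = 1.062049 / (2 × 0.0166) = 31.99 Myr.

31.99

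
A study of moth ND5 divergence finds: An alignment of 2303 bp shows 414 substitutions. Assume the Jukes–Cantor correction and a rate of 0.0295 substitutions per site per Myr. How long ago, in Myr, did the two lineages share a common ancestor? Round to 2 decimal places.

p = 414/2303 ≈ 0.179766.
d = −(3/4) ln(1 − 4p/3) = −0.75 ln(1 − 0.239688) = −0.75 ln(0.760312)
  = −0.75 × (-0.274026) = 0.205520 substitutions/site.
Under a molecular clock d = 2μt, so t = d/(2μ) = 0.205520 / (2 × 0.0295) = 3.48 Myr.

3.48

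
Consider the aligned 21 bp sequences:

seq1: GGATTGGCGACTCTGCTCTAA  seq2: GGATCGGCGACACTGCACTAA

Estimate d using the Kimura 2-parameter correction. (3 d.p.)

Of 21 sites, 1 differences are transitions and 2 are transversions, so P = 1/21 ≈ 0.047619 and Q = 2/21 ≈ 0.095238.
Under the Kimura two-parameter model, d = −½ ln(1 − 2P − Q) − ¼ ln(1 − 2Q).
1 − 2P − Q = 0.809524, giving −½ ln(0.809524) = 0.105654.
1 − 2Q = 0.809524, giving −¼ ln(0.809524) = 0.052827.
d = 0.105654 + 0.052827 = 0.158481.

0.158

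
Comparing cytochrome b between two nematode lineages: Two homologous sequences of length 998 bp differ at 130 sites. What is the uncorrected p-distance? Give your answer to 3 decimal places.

0.130

p = 130/998 = 0.130260… ≈ 0.130 (to 3 d.p.).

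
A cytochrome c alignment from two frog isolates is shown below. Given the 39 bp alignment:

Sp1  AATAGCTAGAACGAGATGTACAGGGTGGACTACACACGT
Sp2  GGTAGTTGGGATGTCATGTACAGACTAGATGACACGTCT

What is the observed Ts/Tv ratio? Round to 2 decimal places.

Transitions are A↔G and C↔T; transversions are all other mismatches.
Transitions: 11. Transversions: 5.
R = 11/5 = 2.20.

2.20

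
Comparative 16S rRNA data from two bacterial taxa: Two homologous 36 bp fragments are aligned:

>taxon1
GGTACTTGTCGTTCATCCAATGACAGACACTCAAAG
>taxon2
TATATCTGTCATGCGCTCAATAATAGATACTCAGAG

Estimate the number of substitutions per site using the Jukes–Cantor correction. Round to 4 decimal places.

The sequences differ at 13 of 36 sites, so p = 13/36 ≈ 0.361111.
d = −(3/4) ln(1 − 4p/3) = −0.75 ln(1 − 0.481481) = −0.75 ln(0.518519)
  = −0.75 × (-0.656779) = 0.492584 substitutions/site.

0.4926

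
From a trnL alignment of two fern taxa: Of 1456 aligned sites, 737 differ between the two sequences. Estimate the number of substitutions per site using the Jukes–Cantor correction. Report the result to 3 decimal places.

0.843

p = 737/1456 ≈ 0.506181.
d = −(3/4) ln(1 − 4p/3) = −0.75 ln(1 − 0.674908) = −0.75 ln(0.325092)
  = −0.75 × (-1.123647) = 0.842735 substitutions/site.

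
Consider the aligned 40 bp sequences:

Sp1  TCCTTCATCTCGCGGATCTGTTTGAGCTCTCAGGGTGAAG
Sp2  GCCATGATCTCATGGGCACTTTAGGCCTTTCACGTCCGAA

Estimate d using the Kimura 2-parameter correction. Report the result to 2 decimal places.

0.87

Of 40 sites, 10 differences are transitions and 10 are transversions, so P = 10/40 = 0.25 and Q = 10/40 = 0.25.
Under the Kimura two-parameter model, d = −½ ln(1 − 2P − Q) − ¼ ln(1 − 2Q).
1 − 2P − Q = 0.25, giving −½ ln(0.25) = 0.693147.
1 − 2Q = 0.5, giving −¼ ln(0.5) = 0.173287.
d = 0.693147 + 0.173287 = 0.866434.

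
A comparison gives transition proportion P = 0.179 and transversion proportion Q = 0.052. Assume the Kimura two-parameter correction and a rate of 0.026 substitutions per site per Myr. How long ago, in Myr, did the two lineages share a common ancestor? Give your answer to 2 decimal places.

5.60

Under the Kimura two-parameter model, d = −½ ln(1 − 2P − Q) − ¼ ln(1 − 2Q).
1 − 2P − Q = 0.59, giving −½ ln(0.59) = 0.263816.
1 − 2Q = 0.896, giving −¼ ln(0.896) = 0.027454.
d = 0.263816 + 0.027454 = 0.291270.
Under a molecular clock d = 2μt, so t = d/(2μ) = 0.291270 / (2 × 0.026) = 5.60 Myr.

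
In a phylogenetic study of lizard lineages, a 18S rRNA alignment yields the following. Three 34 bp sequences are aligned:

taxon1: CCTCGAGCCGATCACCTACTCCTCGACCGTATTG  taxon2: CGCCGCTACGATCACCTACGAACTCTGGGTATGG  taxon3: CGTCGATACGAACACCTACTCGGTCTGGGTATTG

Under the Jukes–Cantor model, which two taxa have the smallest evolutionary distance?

taxon1–taxon2: 15/34 differ, p = 0.441, d = 0.665.
taxon1–taxon3: 11/34 differ, p = 0.324, d = 0.423.
taxon2–taxon3: 8/34 differ, p = 0.235, d = 0.282.
The smallest distance is between taxon2 and taxon3.

taxon2 and taxon3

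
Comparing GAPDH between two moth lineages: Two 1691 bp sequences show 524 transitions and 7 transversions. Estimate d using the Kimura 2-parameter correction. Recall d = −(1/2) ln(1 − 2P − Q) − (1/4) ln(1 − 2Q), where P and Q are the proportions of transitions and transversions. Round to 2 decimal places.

P = 524/1691 ≈ 0.309876 and Q = 7/1691 ≈ 0.00414.
Under the Kimura two-parameter model, d = −½ ln(1 − 2P − Q) − ¼ ln(1 − 2Q).
1 − 2P − Q = 0.376108, giving −½ ln(0.376108) = 0.488939.
1 − 2Q = 0.99172, giving −¼ ln(0.99172) = 0.002079.
d = 0.488939 + 0.002079 = 0.491018.

0.49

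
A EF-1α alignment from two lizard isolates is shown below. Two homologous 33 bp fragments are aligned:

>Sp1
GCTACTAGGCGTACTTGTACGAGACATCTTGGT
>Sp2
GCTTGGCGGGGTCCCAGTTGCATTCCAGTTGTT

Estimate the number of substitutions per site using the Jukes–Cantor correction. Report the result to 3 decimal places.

The sequences differ at 17 of 33 sites, so p = 17/33 ≈ 0.515152.
d = −(3/4) ln(1 − 4p/3) = −0.75 ln(1 − 0.686869) = −0.75 ln(0.313131)
  = −0.75 × (-1.161134) = 0.870851 substitutions/site.

0.871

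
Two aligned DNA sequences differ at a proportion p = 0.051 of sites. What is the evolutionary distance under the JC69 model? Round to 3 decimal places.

0.053

d = −(3/4) ln(1 − 4p/3) = −0.75 ln(1 − 0.068) = −0.75 ln(0.932)
  = −0.75 × (-0.070422) = 0.052817 substitutions/site.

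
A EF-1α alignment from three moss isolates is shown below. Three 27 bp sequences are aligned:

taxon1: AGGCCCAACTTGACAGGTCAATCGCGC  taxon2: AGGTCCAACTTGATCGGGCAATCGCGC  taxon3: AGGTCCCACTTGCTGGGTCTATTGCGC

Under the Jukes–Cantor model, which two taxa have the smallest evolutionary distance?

taxon1–taxon2: 4/27 differ, p = 0.148, d = 0.165.
taxon1–taxon3: 7/27 differ, p = 0.259, d = 0.318.
taxon2–taxon3: 6/27 differ, p = 0.222, d = 0.264.
The smallest distance is between taxon1 and taxon2.

taxon1 and taxon2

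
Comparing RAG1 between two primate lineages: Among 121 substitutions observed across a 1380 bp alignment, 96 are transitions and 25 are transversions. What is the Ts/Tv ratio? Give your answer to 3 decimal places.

3.840

R = 96/25 = 3.840.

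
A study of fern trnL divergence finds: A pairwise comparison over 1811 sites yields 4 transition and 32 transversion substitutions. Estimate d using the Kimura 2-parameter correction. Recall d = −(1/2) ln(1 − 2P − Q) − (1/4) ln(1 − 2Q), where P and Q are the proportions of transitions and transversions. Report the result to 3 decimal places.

P = 4/1811 ≈ 0.002209 and Q = 32/1811 ≈ 0.01767.
Under the Kimura two-parameter model, d = −½ ln(1 − 2P − Q) − ¼ ln(1 − 2Q).
1 − 2P − Q = 0.977912, giving −½ ln(0.977912) = 0.011168.
1 − 2Q = 0.96466, giving −¼ ln(0.96466) = 0.008995.
d = 0.011168 + 0.008995 = 0.020163.

0.020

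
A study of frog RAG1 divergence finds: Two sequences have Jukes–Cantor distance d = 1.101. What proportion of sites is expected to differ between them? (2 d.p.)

0.58

p = (3/4)(1 − e^(−4d/3)) = 0.75 × (1 − e^(-1.468)) = 0.75 × (1 − 0.230386) = 0.577211.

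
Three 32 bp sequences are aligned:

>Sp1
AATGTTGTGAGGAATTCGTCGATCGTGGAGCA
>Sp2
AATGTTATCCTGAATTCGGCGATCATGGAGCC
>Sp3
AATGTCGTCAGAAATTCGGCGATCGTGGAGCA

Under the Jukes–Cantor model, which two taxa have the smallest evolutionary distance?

Sp1 and Sp3

Sp1–Sp2: 7/32 differ, p = 0.219, d = 0.259.
Sp1–Sp3: 4/32 differ, p = 0.125, d = 0.137.
Sp2–Sp3: 7/32 differ, p = 0.219, d = 0.259.
The smallest distance is between Sp1 and Sp3.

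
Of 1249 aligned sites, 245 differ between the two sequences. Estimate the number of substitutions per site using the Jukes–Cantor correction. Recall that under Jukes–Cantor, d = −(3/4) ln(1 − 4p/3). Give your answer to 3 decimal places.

p = 245/1249 ≈ 0.196157.
d = −(3/4) ln(1 − 4p/3) = −0.75 ln(1 − 0.261543) = −0.75 ln(0.738457)
  = −0.75 × (-0.303192) = 0.227394 substitutions/site.

0.227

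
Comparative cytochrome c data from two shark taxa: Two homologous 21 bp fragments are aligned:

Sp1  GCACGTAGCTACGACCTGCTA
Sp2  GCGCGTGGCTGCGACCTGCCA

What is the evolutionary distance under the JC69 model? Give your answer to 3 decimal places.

0.220

The sequences differ at 4 of 21 sites (3, 7, 11, 20), so p = 4/21 ≈ 0.190476.
d = −(3/4) ln(1 − 4p/3) = −0.75 ln(1 − 0.253968) = −0.75 ln(0.746032)
  = −0.75 × (-0.292987) = 0.219740 substitutions/site.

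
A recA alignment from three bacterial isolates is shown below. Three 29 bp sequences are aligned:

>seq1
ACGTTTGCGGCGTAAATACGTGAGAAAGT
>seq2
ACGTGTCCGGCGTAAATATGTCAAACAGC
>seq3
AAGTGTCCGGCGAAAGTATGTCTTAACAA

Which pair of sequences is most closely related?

seq1 and seq2

seq1–seq2: 7/29 differ, p = 0.241, d = 0.291.
seq1–seq3: 12/29 differ, p = 0.414, d = 0.602.
seq2–seq3: 9/29 differ, p = 0.310, d = 0.401.
The smallest distance is between seq1 and seq2.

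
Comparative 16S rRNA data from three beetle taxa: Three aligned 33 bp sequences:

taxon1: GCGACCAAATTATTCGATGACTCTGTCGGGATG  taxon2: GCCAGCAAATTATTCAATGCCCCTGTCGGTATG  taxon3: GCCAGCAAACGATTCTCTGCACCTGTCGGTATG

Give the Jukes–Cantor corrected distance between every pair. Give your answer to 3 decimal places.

d(taxon1,taxon2) = 0.208, d(taxon1,taxon3) = 0.388, d(taxon2,taxon3) = 0.169

taxon1–taxon2: 6/33 sites differ → p ≈ 0.181818, d = −0.75 ln(1 − 0.242424) = 0.208224 ≈ 0.208.
taxon1–taxon3: 10/33 sites differ → p ≈ 0.30303, d = −0.75 ln(1 − 0.40404) = 0.388186 ≈ 0.388.
taxon2–taxon3: 5/33 sites differ → p ≈ 0.151515, d = −0.75 ln(1 − 0.20202) = 0.169254 ≈ 0.169.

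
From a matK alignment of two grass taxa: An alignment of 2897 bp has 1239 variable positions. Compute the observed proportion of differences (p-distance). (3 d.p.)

p = 1239/2897 = 0.427683… ≈ 0.428 (to 3 d.p.).

0.428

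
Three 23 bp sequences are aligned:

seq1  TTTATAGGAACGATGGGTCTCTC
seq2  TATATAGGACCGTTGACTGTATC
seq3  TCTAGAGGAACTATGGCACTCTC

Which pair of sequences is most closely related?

seq1–seq2: 7/23 differ, p = 0.304, d = 0.390.
seq1–seq3: 5/23 differ, p = 0.217, d = 0.257.
seq2–seq3: 9/23 differ, p = 0.391, d = 0.553.
The smallest distance is between seq1 and seq3.

seq1 and seq3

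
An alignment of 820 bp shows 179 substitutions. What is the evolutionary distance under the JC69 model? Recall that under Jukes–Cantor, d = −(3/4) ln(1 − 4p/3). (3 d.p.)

p = 179/820 ≈ 0.218293.
d = −(3/4) ln(1 − 4p/3) = −0.75 ln(1 − 0.291057) = −0.75 ln(0.708943)
  = −0.75 × (-0.343980) = 0.257985 substitutions/site.

0.258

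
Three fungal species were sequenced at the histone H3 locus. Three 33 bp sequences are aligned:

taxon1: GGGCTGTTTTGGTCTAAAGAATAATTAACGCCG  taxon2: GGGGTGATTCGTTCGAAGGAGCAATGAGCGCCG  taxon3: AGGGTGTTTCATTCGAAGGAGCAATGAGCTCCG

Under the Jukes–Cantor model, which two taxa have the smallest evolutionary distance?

taxon2 and taxon3

taxon1–taxon2: 10/33 differ, p = 0.303, d = 0.388.
taxon1–taxon3: 12/33 differ, p = 0.364, d = 0.497.
taxon2–taxon3: 4/33 differ, p = 0.121, d = 0.132.
The smallest distance is between taxon2 and taxon3.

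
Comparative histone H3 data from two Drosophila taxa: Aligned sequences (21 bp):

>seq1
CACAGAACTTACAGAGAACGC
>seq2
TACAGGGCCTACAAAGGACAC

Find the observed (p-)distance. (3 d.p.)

0.333

The sequences differ at 7 of 21 positions (sites 1, 6, 7, 9, 14, 17, 20).
p = 7/21 = 0.333333… ≈ 0.333 (to 3 d.p.).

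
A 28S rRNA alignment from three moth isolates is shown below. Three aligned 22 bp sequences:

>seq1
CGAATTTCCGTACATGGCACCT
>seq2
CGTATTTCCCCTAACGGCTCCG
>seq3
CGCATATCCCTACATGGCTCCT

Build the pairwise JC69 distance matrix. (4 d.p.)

d(seq1,seq2) = 0.4975, d(seq1,seq3) = 0.2082, d(seq2,seq3) = 0.4141

seq1–seq2: 8/22 sites differ → p ≈ 0.363636, d = −0.75 ln(1 − 0.484848) = 0.497470 ≈ 0.4975.
seq1–seq3: 4/22 sites differ → p ≈ 0.181818, d = −0.75 ln(1 − 0.242424) = 0.208224 ≈ 0.2082.
seq2–seq3: 7/22 sites differ → p ≈ 0.318182, d = −0.75 ln(1 − 0.424243) = 0.414052 ≈ 0.4141.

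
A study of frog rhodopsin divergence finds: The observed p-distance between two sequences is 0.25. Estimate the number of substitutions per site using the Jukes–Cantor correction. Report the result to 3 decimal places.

d = −(3/4) ln(1 − 4p/3) = −0.75 ln(1 − 0.333333) = −0.75 ln(0.666667)
  = −0.75 × (-0.405465) = 0.304099 substitutions/site.

0.304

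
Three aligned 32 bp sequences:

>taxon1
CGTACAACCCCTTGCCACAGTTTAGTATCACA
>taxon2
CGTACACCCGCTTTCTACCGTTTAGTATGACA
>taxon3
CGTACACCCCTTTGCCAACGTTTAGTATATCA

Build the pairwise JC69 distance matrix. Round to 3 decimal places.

taxon1–taxon2: 6/32 sites differ → p = 0.1875, d = −0.75 ln(1 − 0.25) = 0.215762 ≈ 0.216.
taxon1–taxon3: 6/32 sites differ → p = 0.1875, d = −0.75 ln(1 − 0.25) = 0.215762 ≈ 0.216.
taxon2–taxon3: 7/32 sites differ → p = 0.21875, d = −0.75 ln(1 − 0.291667) = 0.258631 ≈ 0.259.

d(taxon1,taxon2) = 0.216, d(taxon1,taxon3) = 0.216, d(taxon2,taxon3) = 0.259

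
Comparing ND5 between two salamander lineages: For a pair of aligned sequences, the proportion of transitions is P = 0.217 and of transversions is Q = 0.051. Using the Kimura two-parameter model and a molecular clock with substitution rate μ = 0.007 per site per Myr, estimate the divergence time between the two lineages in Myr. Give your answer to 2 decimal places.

25.62

Under the Kimura two-parameter model, d = −½ ln(1 − 2P − Q) − ¼ ln(1 − 2Q).
1 − 2P − Q = 0.515, giving −½ ln(0.515) = 0.331794.
1 − 2Q = 0.898, giving −¼ ln(0.898) = 0.026896.
d = 0.331794 + 0.026896 = 0.358690.
Under a molecular clock d = 2μt, so t = d/(2μ) = 0.358690 / (2 × 0.007) = 25.62 Myr.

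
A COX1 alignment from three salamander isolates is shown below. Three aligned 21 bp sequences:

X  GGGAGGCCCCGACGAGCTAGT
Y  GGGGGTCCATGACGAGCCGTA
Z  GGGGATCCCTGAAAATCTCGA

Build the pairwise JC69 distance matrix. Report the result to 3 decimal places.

d(X,Y) = 0.532, d(X,Z) = 0.635, d(Y,Z) = 0.532

X–Y: 8/21 sites differ → p ≈ 0.380952, d = −0.75 ln(1 − 0.507936) = 0.531860 ≈ 0.532.
X–Z: 9/21 sites differ → p ≈ 0.428571, d = −0.75 ln(1 − 0.571428) = 0.635472 ≈ 0.635.
Y–Z: 8/21 sites differ → p ≈ 0.380952, d = −0.75 ln(1 − 0.507936) = 0.531860 ≈ 0.532.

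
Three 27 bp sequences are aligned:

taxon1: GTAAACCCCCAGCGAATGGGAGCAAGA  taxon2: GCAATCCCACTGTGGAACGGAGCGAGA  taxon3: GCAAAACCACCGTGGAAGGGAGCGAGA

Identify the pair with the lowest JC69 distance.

taxon1–taxon2: 9/27 differ, p = 0.333, d = 0.441.
taxon1–taxon3: 8/27 differ, p = 0.296, d = 0.377.
taxon2–taxon3: 4/27 differ, p = 0.148, d = 0.165.
The smallest distance is between taxon2 and taxon3.

taxon2 and taxon3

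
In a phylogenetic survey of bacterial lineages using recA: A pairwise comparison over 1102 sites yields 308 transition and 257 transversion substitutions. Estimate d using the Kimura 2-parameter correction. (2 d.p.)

0.94

P = 308/1102 ≈ 0.279492 and Q = 257/1102 ≈ 0.233212.
Under the Kimura two-parameter model, d = −½ ln(1 − 2P − Q) − ¼ ln(1 − 2Q).
1 − 2P − Q = 0.207804, giving −½ ln(0.207804) = 0.785580.
1 − 2Q = 0.533576, giving −¼ ln(0.533576) = 0.157038.
d = 0.785580 + 0.157038 = 0.942618.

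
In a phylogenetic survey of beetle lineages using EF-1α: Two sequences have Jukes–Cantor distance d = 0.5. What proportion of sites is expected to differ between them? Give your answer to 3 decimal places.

p = (3/4)(1 − e^(−4d/3)) = 0.75 × (1 − e^(-0.666667)) = 0.75 × (1 − 0.513417) = 0.364937.

0.365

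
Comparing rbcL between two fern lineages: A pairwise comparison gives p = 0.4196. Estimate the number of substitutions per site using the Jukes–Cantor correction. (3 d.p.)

0.615

d = −(3/4) ln(1 − 4p/3) = −0.75 ln(1 − 0.559467) = −0.75 ln(0.440533)
  = −0.75 × (-0.819770) = 0.614828 substitutions/site.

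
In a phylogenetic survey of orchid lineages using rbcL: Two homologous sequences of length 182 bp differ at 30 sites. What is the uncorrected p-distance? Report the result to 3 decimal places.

0.165

p = 30/182 = 0.164835… ≈ 0.165 (to 3 d.p.).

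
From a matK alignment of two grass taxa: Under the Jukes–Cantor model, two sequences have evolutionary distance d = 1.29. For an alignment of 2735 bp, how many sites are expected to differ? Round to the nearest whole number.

1684

Invert JC69: p = (3/4)(1 − e^(−4d/3)) = 0.75 × (1 − e^(-1.72)) = 0.75 × (1 − 0.179066) = 0.615701.
Expected differing sites = pL ≈ 0.615701 × 2735 = 1683.942235 ≈ 1684.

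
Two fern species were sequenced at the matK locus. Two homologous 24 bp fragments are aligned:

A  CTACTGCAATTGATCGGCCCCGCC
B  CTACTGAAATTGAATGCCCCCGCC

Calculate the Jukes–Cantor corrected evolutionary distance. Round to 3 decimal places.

0.188

The sequences differ at 4 of 24 sites (7, 14, 15, 17), so p = 4/24 ≈ 0.166667.
d = −(3/4) ln(1 − 4p/3) = −0.75 ln(1 − 0.222223) = −0.75 ln(0.777777)
  = −0.75 × (-0.251315) = 0.188486 substitutions/site.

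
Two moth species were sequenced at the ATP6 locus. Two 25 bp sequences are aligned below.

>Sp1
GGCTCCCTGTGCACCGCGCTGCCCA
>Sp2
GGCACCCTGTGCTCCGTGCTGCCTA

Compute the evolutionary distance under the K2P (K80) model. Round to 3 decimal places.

Of 25 sites, 2 differences are transitions and 2 are transversions, so P = 2/25 = 0.08 and Q = 2/25 = 0.08.
Under the Kimura two-parameter model, d = −½ ln(1 − 2P − Q) − ¼ ln(1 − 2Q).
1 − 2P − Q = 0.76, giving −½ ln(0.76) = 0.137218.
1 − 2Q = 0.84, giving −¼ ln(0.84) = 0.043588.
d = 0.137218 + 0.043588 = 0.180806.

0.181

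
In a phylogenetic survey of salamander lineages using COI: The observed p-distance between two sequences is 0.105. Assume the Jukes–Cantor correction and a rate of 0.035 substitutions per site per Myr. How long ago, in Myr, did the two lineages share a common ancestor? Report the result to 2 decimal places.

d = −(3/4) ln(1 − 4p/3) = −0.75 ln(1 − 0.14) = −0.75 ln(0.86)
  = −0.75 × (-0.150823) = 0.113117 substitutions/site.
Under a molecular clock d = 2μt, so t = d/(2μ) = 0.113117 / (2 × 0.035) = 1.62 Myr.

1.62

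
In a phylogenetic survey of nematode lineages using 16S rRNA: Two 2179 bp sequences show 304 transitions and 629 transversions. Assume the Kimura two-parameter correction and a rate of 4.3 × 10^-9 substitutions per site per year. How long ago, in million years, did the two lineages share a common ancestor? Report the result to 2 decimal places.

73.79

P = 304/2179 ≈ 0.139514 and Q = 629/2179 ≈ 0.288665.
Under the Kimura two-parameter model, d = −½ ln(1 − 2P − Q) − ¼ ln(1 − 2Q).
1 − 2P − Q = 0.432307, giving −½ ln(0.432307) = 0.419310.
1 − 2Q = 0.42267, giving −¼ ln(0.42267) = 0.215291.
d = 0.419310 + 0.215291 = 0.634601.
Under a molecular clock d = 2μt, so t = d/(2μ) = 0.634601 / (2 × 4.3 × 10^-9) = 73.79 million years.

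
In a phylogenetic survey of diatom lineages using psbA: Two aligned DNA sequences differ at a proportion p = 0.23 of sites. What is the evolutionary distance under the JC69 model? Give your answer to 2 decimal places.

d = −(3/4) ln(1 − 4p/3) = −0.75 ln(1 − 0.306667) = −0.75 ln(0.693333)
  = −0.75 × (-0.366245) = 0.274684 substitutions/site.

0.27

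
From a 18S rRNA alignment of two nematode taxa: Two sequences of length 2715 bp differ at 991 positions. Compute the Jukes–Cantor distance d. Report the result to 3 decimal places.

p = 991/2715 ≈ 0.365009.
d = −(3/4) ln(1 − 4p/3) = −0.75 ln(1 − 0.486679) = −0.75 ln(0.513321)
  = −0.75 × (-0.666854) = 0.500141 substitutions/site.

0.500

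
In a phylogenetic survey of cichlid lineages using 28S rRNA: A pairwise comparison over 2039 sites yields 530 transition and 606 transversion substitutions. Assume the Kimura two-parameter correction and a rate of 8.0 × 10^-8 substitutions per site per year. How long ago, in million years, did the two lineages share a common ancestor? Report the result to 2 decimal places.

6.72

P = 530/2039 ≈ 0.259931 and Q = 606/2039 ≈ 0.297205.
Under the Kimura two-parameter model, d = −½ ln(1 − 2P − Q) − ¼ ln(1 − 2Q).
1 − 2P − Q = 0.182933, giving −½ ln(0.182933) = 0.849318.
1 − 2Q = 0.40559, giving −¼ ln(0.40559) = 0.225603.
d = 0.849318 + 0.225603 = 1.074921.
Under a molecular clock d = 2μt, so t = d/(2μ) = 1.074921 / (2 × 8.0 × 10^-8) = 6.72 million years.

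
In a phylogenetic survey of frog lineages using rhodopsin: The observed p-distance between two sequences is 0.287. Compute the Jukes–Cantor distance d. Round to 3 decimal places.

0.362

d = −(3/4) ln(1 − 4p/3) = −0.75 ln(1 − 0.382667) = −0.75 ln(0.617333)
  = −0.75 × (-0.482347) = 0.361760 substitutions/site.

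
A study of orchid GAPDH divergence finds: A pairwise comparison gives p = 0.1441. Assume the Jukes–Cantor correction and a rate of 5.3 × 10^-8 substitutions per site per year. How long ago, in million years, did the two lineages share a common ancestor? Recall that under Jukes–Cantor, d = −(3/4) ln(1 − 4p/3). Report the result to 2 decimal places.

1.51

d = −(3/4) ln(1 − 4p/3) = −0.75 ln(1 − 0.192133) = −0.75 ln(0.807867)
  = −0.75 × (-0.213358) = 0.160019 substitutions/site.
Under a molecular clock d = 2μt, so t = d/(2μ) = 0.160019 / (2 × 5.3 × 10^-8) = 1.51 million years.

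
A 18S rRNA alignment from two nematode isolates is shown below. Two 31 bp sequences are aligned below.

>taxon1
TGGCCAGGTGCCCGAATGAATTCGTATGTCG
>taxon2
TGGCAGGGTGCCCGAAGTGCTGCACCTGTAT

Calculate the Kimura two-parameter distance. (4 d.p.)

0.5445

Of 31 sites, 4 differences are transitions and 8 are transversions, so P = 4/31 ≈ 0.129032 and Q = 8/31 ≈ 0.258065.
Under the Kimura two-parameter model, d = −½ ln(1 − 2P − Q) − ¼ ln(1 − 2Q).
1 − 2P − Q = 0.483871, giving −½ ln(0.483871) = 0.362968.
1 − 2Q = 0.48387, giving −¼ ln(0.48387) = 0.181485.
d = 0.362968 + 0.181485 = 0.544453.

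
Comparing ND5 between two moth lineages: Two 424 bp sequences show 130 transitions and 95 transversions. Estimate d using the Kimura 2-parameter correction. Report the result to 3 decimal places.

1.056

P = 130/424 ≈ 0.306604 and Q = 95/424 ≈ 0.224057.
Under the Kimura two-parameter model, d = −½ ln(1 − 2P − Q) − ¼ ln(1 − 2Q).
1 − 2P − Q = 0.162735, giving −½ ln(0.162735) = 0.907816.
1 − 2Q = 0.551886, giving −¼ ln(0.551886) = 0.148603.
d = 0.907816 + 0.148603 = 1.056419.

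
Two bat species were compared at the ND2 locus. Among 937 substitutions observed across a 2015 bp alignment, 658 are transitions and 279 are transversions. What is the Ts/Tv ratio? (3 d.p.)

2.358

R = 658/279 = 2.358422… ≈ 2.358 (to 3 d.p.).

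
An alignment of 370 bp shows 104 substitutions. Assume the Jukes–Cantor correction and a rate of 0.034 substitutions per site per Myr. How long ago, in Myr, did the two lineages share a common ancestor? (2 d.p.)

5.18

p = 104/370 ≈ 0.281081.
d = −(3/4) ln(1 − 4p/3) = −0.75 ln(1 − 0.374775) = −0.75 ln(0.625225)
  = −0.75 × (-0.469644) = 0.352233 substitutions/site.
Under a molecular clock d = 2μt, so t = d/(2μ) = 0.352233 / (2 × 0.034) = 5.18 Myr.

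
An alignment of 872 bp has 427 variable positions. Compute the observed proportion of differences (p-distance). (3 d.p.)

p = 427/872 = 0.489678… ≈ 0.490 (to 3 d.p.).

0.490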